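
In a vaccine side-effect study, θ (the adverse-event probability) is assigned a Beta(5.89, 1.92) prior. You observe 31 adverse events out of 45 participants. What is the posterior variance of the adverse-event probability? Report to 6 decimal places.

The Beta prior is conjugate to a Binomial/Bernoulli likelihood; the update adds successes to α and failures to β.
Posterior: Beta(α+k, β+n−k) = Beta(5.89+31, 1.92+14) = Beta(36.89, 15.92).
Var = αβ/((α+β)²(α+β+1)) = 36.89·15.92/(52.81²·53.81) = 0.003913.

0.003913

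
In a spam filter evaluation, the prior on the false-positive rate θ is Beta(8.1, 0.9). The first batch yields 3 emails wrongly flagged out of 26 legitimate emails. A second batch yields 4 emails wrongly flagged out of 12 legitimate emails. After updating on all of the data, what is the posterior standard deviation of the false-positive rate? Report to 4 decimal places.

The Beta prior is conjugate to a Binomial/Bernoulli likelihood; the update adds successes to α and failures to β.
After batch 1: Beta(8.1+3, 0.9+23) = Beta(11.1, 23.9).
After batch 2: Beta(11.1+4, 23.9+8) = Beta(15.1, 31.9).
Var = αβ/((α+β)²(α+β+1)) = 15.1·31.9/(47.0²·48.0) = 0.00454287; SD = √0.00454287 = 0.0674.

0.0674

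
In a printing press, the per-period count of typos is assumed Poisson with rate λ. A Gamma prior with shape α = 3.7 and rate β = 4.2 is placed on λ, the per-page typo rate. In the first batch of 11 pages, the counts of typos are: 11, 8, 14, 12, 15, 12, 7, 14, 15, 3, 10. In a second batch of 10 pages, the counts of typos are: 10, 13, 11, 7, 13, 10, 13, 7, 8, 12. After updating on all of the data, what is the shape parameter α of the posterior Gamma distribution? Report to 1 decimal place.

With a Gamma(shape α, rate β) prior, the Poisson likelihood is conjugate: the posterior is Gamma(α + ΣXᵢ, β + n).
Batch 1: sum of counts S = 121 over n = 11 pages.
After batch 1: Gamma(α+S, β+n) = Gamma(3.7+121, 4.2+11) = Gamma(124.7, 15.2).
Batch 2: sum of counts S = 104 over n = 10 pages.
After batch 2: Gamma(α+S, β+n) = Gamma(124.7+104, 15.2+10) = Gamma(228.7, 25.2).
Posterior α = 228.7.

228.7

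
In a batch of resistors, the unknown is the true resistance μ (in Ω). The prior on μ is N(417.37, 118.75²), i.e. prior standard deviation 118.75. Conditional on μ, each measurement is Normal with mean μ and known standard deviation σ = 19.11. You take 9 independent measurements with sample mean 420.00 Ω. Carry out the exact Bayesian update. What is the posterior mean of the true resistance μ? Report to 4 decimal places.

419.9925

For Normal data with known variance σ², a Normal(μ₀, σ₀²) prior on μ is conjugate. Posterior precision = 1/σ₀² + n/σ²; posterior mean is the precision-weighted average of μ₀ and x̄.
n·x̄ = 9·420.00 = 3780.
σ₀² = 118.75² = 14101.5625, σ² = 19.11² = 365.1921; σ² + n·σ₀² = 365.1921 + 9·14101.5625 = 127279.2546.
Posterior mean = (μ₀/σ₀² + n·x̄/σ²)/(1/σ₀² + n/σ²) = (σ²·μ₀ + σ₀²·n·x̄)/(σ² + n·σ₀²) = (365.1921·417.37 + 14101.5625·3780)/127279.2546 = 53456326.476777/127279.2546 = 419.9925.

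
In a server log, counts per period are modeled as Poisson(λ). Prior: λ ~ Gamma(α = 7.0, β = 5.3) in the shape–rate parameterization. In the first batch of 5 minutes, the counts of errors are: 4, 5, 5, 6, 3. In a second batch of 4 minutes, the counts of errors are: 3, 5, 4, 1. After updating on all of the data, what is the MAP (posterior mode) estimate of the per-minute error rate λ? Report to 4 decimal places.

With a Gamma(shape α, rate β) prior, the Poisson likelihood is conjugate: the posterior is Gamma(α + ΣXᵢ, β + n).
Batch 1: sum of counts S = 23 over n = 5 minutes.
After batch 1: Gamma(α+S, β+n) = Gamma(7.0+23, 5.3+5) = Gamma(30.0, 10.3).
Batch 2: sum of counts S = 13 over n = 4 minutes.
After batch 2: Gamma(α+S, β+n) = Gamma(30.0+13, 10.3+4) = Gamma(43.0, 14.3).
Mode of Gamma(α,β) for α≥1 is (α−1)/β = 42.0/14.3 = 2.9371.

2.9371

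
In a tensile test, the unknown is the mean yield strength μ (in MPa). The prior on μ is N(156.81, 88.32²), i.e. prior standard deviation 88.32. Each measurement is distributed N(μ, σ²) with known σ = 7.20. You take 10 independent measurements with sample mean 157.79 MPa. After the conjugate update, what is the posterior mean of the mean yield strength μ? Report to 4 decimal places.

157.7893

For Normal data with known variance σ², a Normal(μ₀, σ₀²) prior on μ is conjugate. Posterior precision = 1/σ₀² + n/σ²; posterior mean is the precision-weighted average of μ₀ and x̄.
n·x̄ = 10·157.79 = 1577.9.
σ₀² = 88.32² = 7800.4224, σ² = 7.20² = 51.84; σ² + n·σ₀² = 51.84 + 10·7800.4224 = 78056.064.
Posterior mean = (μ₀/σ₀² + n·x̄/σ²)/(1/σ₀² + n/σ²) = (σ²·μ₀ + σ₀²·n·x̄)/(σ² + n·σ₀²) = (51.84·156.81 + 7800.4224·1577.9)/78056.064 = 12316415.53536/78056.064 = 157.7893.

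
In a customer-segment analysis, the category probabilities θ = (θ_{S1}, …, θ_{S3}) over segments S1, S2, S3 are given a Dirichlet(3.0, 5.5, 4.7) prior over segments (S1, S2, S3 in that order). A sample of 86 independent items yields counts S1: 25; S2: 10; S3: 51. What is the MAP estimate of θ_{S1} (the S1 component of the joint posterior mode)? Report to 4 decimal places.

The Dirichlet prior is conjugate to the Multinomial likelihood: each posterior αⱼ = prior αⱼ + observed count nⱼ.
Posterior concentration: (28.0, 15.5, 55.7), total = 99.2.
Joint mode component: (α_{S1}−1)/(Σα−K) = 27.0/96.2 = 0.2807.

0.2807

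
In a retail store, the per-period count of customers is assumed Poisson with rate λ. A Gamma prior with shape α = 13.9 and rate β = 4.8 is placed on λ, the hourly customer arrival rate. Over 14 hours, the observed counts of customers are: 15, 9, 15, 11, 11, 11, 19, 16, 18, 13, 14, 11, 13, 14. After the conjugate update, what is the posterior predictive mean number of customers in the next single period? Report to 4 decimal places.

10.8457

With a Gamma(shape α, rate β) prior, the Poisson likelihood is conjugate: the posterior is Gamma(α + ΣXᵢ, β + n).
Sum of counts S = 190 over n = 14 hours.
Posterior: Gamma(α+S, β+n) = Gamma(13.9+190, 4.8+14) = Gamma(203.9, 18.8).
The predictive distribution for one future period is NegBinom with mean α/β = 10.8457.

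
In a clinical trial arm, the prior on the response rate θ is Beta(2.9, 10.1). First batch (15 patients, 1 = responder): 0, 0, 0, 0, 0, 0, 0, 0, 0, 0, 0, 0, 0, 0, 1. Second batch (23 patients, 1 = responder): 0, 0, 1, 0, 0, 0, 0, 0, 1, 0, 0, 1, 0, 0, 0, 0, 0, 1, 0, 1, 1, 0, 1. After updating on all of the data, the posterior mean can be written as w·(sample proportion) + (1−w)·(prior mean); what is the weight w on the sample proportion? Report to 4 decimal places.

0.7451

The Beta prior is conjugate to a Binomial/Bernoulli likelihood; the update adds successes to α and failures to β.
Total number of patients: n = 15 + 23 = 38.
Posterior mean = (α₀+k)/(α₀+β₀+n) = [n/(α₀+β₀+n)]·(k/n) + [(α₀+β₀)/(α₀+β₀+n)]·α₀/(α₀+β₀), so only n and the prior enter the weight.
The weight on the data is w = n/(α₀+β₀+n) = 38/(2.9+10.1+38) = 38/51.0 = 0.7451.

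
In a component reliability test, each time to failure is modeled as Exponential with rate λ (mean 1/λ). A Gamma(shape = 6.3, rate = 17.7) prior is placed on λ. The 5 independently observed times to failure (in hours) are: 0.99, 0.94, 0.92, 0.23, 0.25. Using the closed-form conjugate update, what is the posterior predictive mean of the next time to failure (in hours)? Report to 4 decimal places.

2.0417

With a Gamma(shape α, rate β) prior on the exponential rate λ, the posterior after n observations with total T = Σxᵢ is Gamma(α+n, β+T).
Sum of observations T = 3.33 hours; n = 5.
Posterior: Gamma(6.3+5, 17.7+3.33) = Gamma(11.3, 21.03).
The predictive distribution for the next observation is Lomax; its mean is β/(α−1) = 21.03/10.3 = 2.0417.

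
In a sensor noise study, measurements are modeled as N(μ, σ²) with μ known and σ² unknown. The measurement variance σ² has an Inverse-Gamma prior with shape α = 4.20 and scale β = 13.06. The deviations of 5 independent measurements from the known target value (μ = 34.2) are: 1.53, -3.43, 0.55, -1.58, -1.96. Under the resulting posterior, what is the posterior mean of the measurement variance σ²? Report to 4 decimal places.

4.1111

With known mean μ and an Inverse-Gamma(α, β) prior on σ², the Normal likelihood is conjugate: posterior is Inv-Gamma(α + n/2, β + Σ(xᵢ−μ)²/2).
Σ(xᵢ−μ)² = (1.53)² + (-3.43)² + (0.55)² + (-1.58)² + (-1.96)² = 20.7463.
Posterior: Inv-Gamma(4.20 + 5/2, 13.06 + 20.7463/2) = Inv-Gamma(6.70, 23.43315).
E[σ²|data] = β/(α−1) = 23.43315/5.70 = 4.1111.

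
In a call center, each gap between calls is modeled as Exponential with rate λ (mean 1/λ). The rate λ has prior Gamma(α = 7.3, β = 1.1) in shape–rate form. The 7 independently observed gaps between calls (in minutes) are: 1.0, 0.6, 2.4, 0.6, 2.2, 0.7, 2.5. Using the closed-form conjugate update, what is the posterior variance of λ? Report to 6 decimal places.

0.116062

With a Gamma(shape α, rate β) prior on the exponential rate λ, the posterior after n observations with total T = Σxᵢ is Gamma(α+n, β+T).
Sum of observations T = 10.0 minutes; n = 7.
Posterior: Gamma(7.3+7, 1.1+10.0) = Gamma(14.3, 11.1).
Var = α/β² = 0.116062.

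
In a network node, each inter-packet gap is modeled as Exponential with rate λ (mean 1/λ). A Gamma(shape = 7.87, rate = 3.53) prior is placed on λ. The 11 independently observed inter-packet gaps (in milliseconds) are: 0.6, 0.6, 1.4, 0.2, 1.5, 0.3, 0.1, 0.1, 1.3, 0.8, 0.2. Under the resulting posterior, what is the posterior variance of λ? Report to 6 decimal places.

With a Gamma(shape α, rate β) prior on the exponential rate λ, the posterior after n observations with total T = Σxᵢ is Gamma(α+n, β+T).
Sum of observations T = 7.1 milliseconds; n = 11.
Posterior: Gamma(7.87+11, 3.53+7.1) = Gamma(18.87, 10.63).
Var = α/β² = 0.166996.

0.166996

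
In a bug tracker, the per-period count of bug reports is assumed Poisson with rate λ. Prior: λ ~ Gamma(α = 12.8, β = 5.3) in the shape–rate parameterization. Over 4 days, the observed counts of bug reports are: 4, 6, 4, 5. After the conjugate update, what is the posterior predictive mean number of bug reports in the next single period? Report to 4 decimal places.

With a Gamma(shape α, rate β) prior, the Poisson likelihood is conjugate: the posterior is Gamma(α + ΣXᵢ, β + n).
Sum of counts S = 19 over n = 4 days.
Posterior: Gamma(α+S, β+n) = Gamma(12.8+19, 5.3+4) = Gamma(31.8, 9.3).
The predictive distribution for one future period is NegBinom with mean α/β = 3.4194.

3.4194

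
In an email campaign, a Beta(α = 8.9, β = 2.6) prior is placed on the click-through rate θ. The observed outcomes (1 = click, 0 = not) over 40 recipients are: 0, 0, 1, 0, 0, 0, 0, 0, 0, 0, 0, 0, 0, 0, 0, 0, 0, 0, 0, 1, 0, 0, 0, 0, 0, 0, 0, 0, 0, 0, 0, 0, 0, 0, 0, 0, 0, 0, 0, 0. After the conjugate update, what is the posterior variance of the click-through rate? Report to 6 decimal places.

0.003178

The Beta prior is conjugate to a Binomial/Bernoulli likelihood; the update adds successes to α and failures to β.
Posterior: Beta(α+k, β+n−k) = Beta(8.9+2, 2.6+38) = Beta(10.9, 40.6).
Var = αβ/((α+β)²(α+β+1)) = 10.9·40.6/(51.5²·52.5) = 0.003178.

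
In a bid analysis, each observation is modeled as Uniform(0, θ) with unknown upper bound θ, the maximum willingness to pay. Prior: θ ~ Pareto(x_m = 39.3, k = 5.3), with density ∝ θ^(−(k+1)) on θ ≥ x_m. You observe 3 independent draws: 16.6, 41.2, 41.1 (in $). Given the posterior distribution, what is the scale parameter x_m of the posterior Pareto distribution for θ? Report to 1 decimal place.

41.2

A Pareto(scale x_m, shape k) prior on the upper bound θ of Uniform(0, θ) is conjugate: posterior is Pareto(max(x_m, max xᵢ), k + n).
Sample maximum = 41.2; prior scale x_m = 39.3 → posterior scale = max = 41.2.
Posterior shape = 5.3 + 3 = 8.3.
Posterior scale x_m = 41.2.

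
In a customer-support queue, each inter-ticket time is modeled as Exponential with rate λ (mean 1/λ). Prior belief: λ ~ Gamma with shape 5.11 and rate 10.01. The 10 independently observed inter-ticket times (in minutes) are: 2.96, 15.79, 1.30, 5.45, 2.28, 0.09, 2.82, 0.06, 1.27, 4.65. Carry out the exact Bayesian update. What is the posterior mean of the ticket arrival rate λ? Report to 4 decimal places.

0.3237

With a Gamma(shape α, rate β) prior on the exponential rate λ, the posterior after n observations with total T = Σxᵢ is Gamma(α+n, β+T).
Sum of observations T = 36.67 minutes; n = 10.
Posterior: Gamma(5.11+10, 10.01+36.67) = Gamma(15.11, 46.68).
Posterior mean of λ = α/β = 15.11/46.68 = 0.3237.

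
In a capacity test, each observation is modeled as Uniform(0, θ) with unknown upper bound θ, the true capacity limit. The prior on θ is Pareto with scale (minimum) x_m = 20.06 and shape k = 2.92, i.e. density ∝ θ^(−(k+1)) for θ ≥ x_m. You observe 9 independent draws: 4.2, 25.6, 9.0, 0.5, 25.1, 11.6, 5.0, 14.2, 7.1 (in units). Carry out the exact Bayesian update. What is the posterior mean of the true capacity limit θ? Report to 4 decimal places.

27.9443

A Pareto(scale x_m, shape k) prior on the upper bound θ of Uniform(0, θ) is conjugate: posterior is Pareto(max(x_m, max xᵢ), k + n).
Sample maximum = 25.6; prior scale x_m = 20.06 → posterior scale = max = 25.60.
Posterior shape = 2.92 + 9 = 11.92.
E[θ|data] = k·x_m/(k−1) = 11.92·25.60/10.92 = 27.9443.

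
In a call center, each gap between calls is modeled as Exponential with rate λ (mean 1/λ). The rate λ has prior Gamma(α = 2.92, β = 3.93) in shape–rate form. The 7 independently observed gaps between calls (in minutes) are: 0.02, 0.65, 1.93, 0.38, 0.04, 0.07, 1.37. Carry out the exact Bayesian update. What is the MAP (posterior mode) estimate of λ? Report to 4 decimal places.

1.0632

With a Gamma(shape α, rate β) prior on the exponential rate λ, the posterior after n observations with total T = Σxᵢ is Gamma(α+n, β+T).
Sum of observations T = 4.46 minutes; n = 7.
Posterior: Gamma(2.92+7, 3.93+4.46) = Gamma(9.92, 8.39).
Mode = (α−1)/β = 1.0632.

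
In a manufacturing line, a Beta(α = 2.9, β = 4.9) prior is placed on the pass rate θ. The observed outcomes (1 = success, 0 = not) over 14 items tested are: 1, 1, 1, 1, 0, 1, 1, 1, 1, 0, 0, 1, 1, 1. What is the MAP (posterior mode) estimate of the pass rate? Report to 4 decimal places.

The Beta prior is conjugate to a Binomial/Bernoulli likelihood; the update adds successes to α and failures to β.
Posterior: Beta(α+k, β+n−k) = Beta(2.9+11, 4.9+3) = Beta(13.9, 7.9).
Mode of Beta(a,b) for a,b>1 is (a−1)/(a+b−2) = 12.9/19.8 = 0.6515.

0.6515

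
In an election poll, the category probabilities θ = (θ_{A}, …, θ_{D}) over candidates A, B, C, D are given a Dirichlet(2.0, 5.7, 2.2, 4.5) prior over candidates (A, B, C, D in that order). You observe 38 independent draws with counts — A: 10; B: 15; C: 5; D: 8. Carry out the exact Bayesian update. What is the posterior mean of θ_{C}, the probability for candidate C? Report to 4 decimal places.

0.1374

The Dirichlet prior is conjugate to the Multinomial likelihood: each posterior αⱼ = prior αⱼ + observed count nⱼ.
Posterior concentration: (12.0, 20.7, 7.2, 12.5), total = 52.4.
E[θ_{C}|data] = α_{C}/Σα = 7.2/52.4 = 0.1374.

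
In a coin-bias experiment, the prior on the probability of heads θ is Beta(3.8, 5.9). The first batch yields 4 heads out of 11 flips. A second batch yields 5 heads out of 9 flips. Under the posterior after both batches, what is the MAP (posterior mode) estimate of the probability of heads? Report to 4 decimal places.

0.4260

The Beta prior is conjugate to a Binomial/Bernoulli likelihood; the update adds successes to α and failures to β.
After batch 1: Beta(3.8+4, 5.9+7) = Beta(7.8, 12.9).
After batch 2: Beta(7.8+5, 12.9+4) = Beta(12.8, 16.9).
Mode of Beta(a,b) for a,b>1 is (a−1)/(a+b−2) = 11.8/27.7 = 0.4260.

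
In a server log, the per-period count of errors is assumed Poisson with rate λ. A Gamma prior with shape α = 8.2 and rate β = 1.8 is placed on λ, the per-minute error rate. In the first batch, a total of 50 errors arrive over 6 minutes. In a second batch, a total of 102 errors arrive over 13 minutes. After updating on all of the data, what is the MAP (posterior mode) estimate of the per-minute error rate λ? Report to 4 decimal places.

7.6538

With a Gamma(shape α, rate β) prior, the Poisson likelihood is conjugate: the posterior is Gamma(α + ΣXᵢ, β + n).
After batch 1: Gamma(α+S, β+n) = Gamma(8.2+50, 1.8+6) = Gamma(58.2, 7.8).
After batch 2: Gamma(α+S, β+n) = Gamma(58.2+102, 7.8+13) = Gamma(160.2, 20.8).
Mode of Gamma(α,β) for α≥1 is (α−1)/β = 159.2/20.8 = 7.6538.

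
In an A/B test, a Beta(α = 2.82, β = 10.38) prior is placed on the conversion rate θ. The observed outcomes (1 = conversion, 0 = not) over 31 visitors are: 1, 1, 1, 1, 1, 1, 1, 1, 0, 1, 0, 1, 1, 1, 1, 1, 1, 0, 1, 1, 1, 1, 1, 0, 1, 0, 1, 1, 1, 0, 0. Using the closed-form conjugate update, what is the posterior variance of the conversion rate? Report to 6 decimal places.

0.005279

The Beta prior is conjugate to a Binomial/Bernoulli likelihood; the update adds successes to α and failures to β.
Posterior: Beta(α+k, β+n−k) = Beta(2.82+24, 10.38+7) = Beta(26.82, 17.38).
Var = αβ/((α+β)²(α+β+1)) = 26.82·17.38/(44.20²·45.20) = 0.005279.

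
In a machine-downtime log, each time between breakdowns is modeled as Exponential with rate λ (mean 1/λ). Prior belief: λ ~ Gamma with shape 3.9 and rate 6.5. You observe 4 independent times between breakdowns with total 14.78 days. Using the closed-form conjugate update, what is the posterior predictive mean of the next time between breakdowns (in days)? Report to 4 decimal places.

With a Gamma(shape α, rate β) prior on the exponential rate λ, the posterior after n observations with total T = Σxᵢ is Gamma(α+n, β+T).
Posterior: Gamma(3.9+4, 6.5+14.78) = Gamma(7.9, 21.28).
The predictive distribution for the next observation is Lomax; its mean is β/(α−1) = 21.28/6.9 = 3.0841.

3.0841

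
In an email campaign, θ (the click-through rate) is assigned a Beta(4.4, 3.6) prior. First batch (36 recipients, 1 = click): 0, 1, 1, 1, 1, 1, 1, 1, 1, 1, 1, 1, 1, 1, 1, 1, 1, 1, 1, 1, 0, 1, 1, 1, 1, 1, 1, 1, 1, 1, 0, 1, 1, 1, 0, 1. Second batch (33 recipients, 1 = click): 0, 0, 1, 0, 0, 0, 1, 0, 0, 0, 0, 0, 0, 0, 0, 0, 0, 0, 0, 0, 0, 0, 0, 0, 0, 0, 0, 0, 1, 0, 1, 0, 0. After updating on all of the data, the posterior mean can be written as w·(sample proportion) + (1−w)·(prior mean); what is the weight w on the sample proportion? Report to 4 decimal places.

The Beta prior is conjugate to a Binomial/Bernoulli likelihood; the update adds successes to α and failures to β.
Total number of recipients: n = 36 + 33 = 69.
Posterior mean = (α₀+k)/(α₀+β₀+n) = [n/(α₀+β₀+n)]·(k/n) + [(α₀+β₀)/(α₀+β₀+n)]·α₀/(α₀+β₀), so only n and the prior enter the weight.
The weight on the data is w = n/(α₀+β₀+n) = 69/(4.4+3.6+69) = 69/77.0 = 0.8961.

0.8961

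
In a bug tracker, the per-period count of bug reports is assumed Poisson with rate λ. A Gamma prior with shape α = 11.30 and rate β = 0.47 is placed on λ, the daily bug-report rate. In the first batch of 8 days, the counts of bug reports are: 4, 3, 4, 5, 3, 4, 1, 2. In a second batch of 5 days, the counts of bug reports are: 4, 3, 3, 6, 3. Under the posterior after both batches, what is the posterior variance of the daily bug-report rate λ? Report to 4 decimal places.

0.3103

With a Gamma(shape α, rate β) prior, the Poisson likelihood is conjugate: the posterior is Gamma(α + ΣXᵢ, β + n).
Batch 1: sum of counts S = 26 over n = 8 days.
After batch 1: Gamma(α+S, β+n) = Gamma(11.30+26, 0.47+8) = Gamma(37.30, 8.47).
Batch 2: sum of counts S = 19 over n = 5 days.
After batch 2: Gamma(α+S, β+n) = Gamma(37.30+19, 8.47+5) = Gamma(56.30, 13.47).
Var = α/β² = 56.30/13.47² = 0.3103.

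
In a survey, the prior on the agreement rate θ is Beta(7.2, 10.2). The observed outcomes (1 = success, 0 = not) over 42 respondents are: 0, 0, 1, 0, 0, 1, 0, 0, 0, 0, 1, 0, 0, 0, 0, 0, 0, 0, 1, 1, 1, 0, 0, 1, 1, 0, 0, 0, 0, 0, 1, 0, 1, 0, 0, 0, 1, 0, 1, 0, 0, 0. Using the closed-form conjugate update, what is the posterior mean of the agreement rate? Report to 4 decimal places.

0.3232

The Beta prior is conjugate to a Binomial/Bernoulli likelihood; the update adds successes to α and failures to β.
Posterior: Beta(α+k, β+n−k) = Beta(7.2+12, 10.2+30) = Beta(19.2, 40.2).
Posterior mean = α/(α+β) = 19.2/59.4 = 0.3232.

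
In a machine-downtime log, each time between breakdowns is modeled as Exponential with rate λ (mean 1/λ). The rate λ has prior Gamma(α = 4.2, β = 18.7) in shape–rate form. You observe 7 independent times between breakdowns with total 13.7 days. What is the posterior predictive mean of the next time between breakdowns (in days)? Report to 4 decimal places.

With a Gamma(shape α, rate β) prior on the exponential rate λ, the posterior after n observations with total T = Σxᵢ is Gamma(α+n, β+T).
Posterior: Gamma(4.2+7, 18.7+13.7) = Gamma(11.2, 32.4).
The predictive distribution for the next observation is Lomax; its mean is β/(α−1) = 32.4/10.2 = 3.1765.

3.1765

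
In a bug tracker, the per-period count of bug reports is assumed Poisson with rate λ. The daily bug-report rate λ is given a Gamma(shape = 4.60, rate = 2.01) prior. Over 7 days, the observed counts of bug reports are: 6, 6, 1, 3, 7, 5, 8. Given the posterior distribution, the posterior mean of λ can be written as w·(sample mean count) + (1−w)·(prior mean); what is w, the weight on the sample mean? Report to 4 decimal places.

0.7769

With a Gamma(shape α, rate β) prior, the Poisson likelihood is conjugate: the posterior is Gamma(α + ΣXᵢ, β + n).
Posterior mean = (α₀+S)/(β₀+n) = [n/(β₀+n)]·(S/n) + [β₀/(β₀+n)]·(α₀/β₀), so only n and β₀ enter the weight.
Weight on data w = n/(β₀+n) = 7/(2.01+7) = 7/9.01 = 0.7769.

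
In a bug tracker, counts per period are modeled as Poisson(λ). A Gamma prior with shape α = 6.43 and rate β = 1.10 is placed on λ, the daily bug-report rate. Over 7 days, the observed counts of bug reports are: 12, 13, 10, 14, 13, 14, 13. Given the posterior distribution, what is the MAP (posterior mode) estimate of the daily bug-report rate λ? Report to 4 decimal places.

With a Gamma(shape α, rate β) prior, the Poisson likelihood is conjugate: the posterior is Gamma(α + ΣXᵢ, β + n).
Sum of counts S = 89 over n = 7 days.
Posterior: Gamma(α+S, β+n) = Gamma(6.43+89, 1.10+7) = Gamma(95.43, 8.10).
Mode of Gamma(α,β) for α≥1 is (α−1)/β = 94.43/8.10 = 11.6580.

11.6580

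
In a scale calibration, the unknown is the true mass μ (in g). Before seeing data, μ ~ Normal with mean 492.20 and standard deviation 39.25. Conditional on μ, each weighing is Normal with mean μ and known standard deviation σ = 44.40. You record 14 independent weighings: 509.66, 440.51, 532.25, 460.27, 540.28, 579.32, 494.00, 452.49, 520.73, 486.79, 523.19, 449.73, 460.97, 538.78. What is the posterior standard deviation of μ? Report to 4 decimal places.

11.3586

For Normal data with known variance σ², a Normal(μ₀, σ₀²) prior on μ is conjugate. Posterior precision = 1/σ₀² + n/σ²; posterior mean is the precision-weighted average of μ₀ and x̄.
σ₀² = 39.25² = 1540.5625, σ² = 44.40² = 1971.36; σ² + n·σ₀² = 1971.36 + 14·1540.5625 = 23539.235.
Posterior precision = 1/σ₀² + n/σ² = 1/1540.5625 + 14/1971.36 = (σ² + n·σ₀²)/(σ₀²σ²) = 23539.235/(1540.5625·1971.36); posterior variance σₙ² = σ₀²σ²/(σ² + n·σ₀²) = 1540.5625·1971.36/23539.235 = 129.018776.
Posterior SD = √σₙ² = √(1540.5625·1971.36/23539.235) = 11.3586.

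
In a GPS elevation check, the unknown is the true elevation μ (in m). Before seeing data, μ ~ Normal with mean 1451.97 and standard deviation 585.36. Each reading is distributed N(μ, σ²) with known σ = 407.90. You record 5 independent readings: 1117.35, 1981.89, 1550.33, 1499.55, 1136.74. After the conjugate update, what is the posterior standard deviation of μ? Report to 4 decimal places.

174.1576

For Normal data with known variance σ², a Normal(μ₀, σ₀²) prior on μ is conjugate. Posterior precision = 1/σ₀² + n/σ²; posterior mean is the precision-weighted average of μ₀ and x̄.
σ₀² = 585.36² = 342646.3296, σ² = 407.90² = 166382.41; σ² + n·σ₀² = 166382.41 + 5·342646.3296 = 1879614.058.
Posterior precision = 1/σ₀² + n/σ² = 1/342646.3296 + 5/166382.41 = (σ² + n·σ₀²)/(σ₀²σ²) = 1879614.058/(342646.3296·166382.41); posterior variance σₙ² = σ₀²σ²/(σ² + n·σ₀²) = 342646.3296·166382.41/1879614.058 = 30330.865985.
Posterior SD = √σₙ² = √(342646.3296·166382.41/1879614.058) = 174.1576.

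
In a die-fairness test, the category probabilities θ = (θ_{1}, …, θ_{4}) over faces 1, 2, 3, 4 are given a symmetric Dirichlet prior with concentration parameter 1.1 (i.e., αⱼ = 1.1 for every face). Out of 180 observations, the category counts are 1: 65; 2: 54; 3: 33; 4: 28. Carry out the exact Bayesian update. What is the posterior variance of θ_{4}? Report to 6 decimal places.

0.000717

The Dirichlet prior is conjugate to the Multinomial likelihood: each posterior αⱼ = prior αⱼ + observed count nⱼ.
Posterior concentration: (66.1, 55.1, 34.1, 29.1), total = 184.4.
Var[θ_j] = α_j(Σα−α_j)/((Σα)²(Σα+1)) = 29.1·155.3/(184.4²·185.4) = 0.000717.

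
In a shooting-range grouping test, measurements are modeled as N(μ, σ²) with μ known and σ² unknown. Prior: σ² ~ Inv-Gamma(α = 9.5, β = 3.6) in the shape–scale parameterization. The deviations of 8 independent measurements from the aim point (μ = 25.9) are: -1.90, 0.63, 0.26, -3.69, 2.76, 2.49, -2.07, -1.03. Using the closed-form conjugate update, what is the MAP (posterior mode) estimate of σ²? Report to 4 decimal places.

1.5191

With known mean μ and an Inverse-Gamma(α, β) prior on σ², the Normal likelihood is conjugate: posterior is Inv-Gamma(α + n/2, β + Σ(xᵢ−μ)²/2).
Σ(xᵢ−μ)² = (-1.90)² + (0.63)² + (0.26)² + (-3.69)² + (2.76)² + (2.49)² + (-2.07)² + (-1.03)² = 36.8541.
Posterior: Inv-Gamma(9.5 + 8/2, 3.6 + 36.8541/2) = Inv-Gamma(13.50, 22.02705).
Mode = β/(α+1) = 22.02705/14.50 = 1.5191.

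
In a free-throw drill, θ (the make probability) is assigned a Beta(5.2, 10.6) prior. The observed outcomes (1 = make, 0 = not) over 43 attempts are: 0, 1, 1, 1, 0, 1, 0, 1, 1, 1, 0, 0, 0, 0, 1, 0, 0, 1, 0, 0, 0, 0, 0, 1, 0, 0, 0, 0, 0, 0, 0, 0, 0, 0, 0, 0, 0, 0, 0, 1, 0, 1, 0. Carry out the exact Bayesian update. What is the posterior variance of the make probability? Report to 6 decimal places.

The Beta prior is conjugate to a Binomial/Bernoulli likelihood; the update adds successes to α and failures to β.
Posterior: Beta(α+k, β+n−k) = Beta(5.2+12, 10.6+31) = Beta(17.2, 41.6).
Var = αβ/((α+β)²(α+β+1)) = 17.2·41.6/(58.8²·59.8) = 0.003461.

0.003461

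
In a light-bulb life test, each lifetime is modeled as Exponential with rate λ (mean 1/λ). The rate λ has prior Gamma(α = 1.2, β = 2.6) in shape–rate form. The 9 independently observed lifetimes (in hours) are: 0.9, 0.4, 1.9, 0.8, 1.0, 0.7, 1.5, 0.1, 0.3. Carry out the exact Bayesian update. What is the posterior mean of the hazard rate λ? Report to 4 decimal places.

1.0000

With a Gamma(shape α, rate β) prior on the exponential rate λ, the posterior after n observations with total T = Σxᵢ is Gamma(α+n, β+T).
Sum of observations T = 7.6 hours; n = 9.
Posterior: Gamma(1.2+9, 2.6+7.6) = Gamma(10.2, 10.2).
Posterior mean of λ = α/β = 10.2/10.2 = 1.0000.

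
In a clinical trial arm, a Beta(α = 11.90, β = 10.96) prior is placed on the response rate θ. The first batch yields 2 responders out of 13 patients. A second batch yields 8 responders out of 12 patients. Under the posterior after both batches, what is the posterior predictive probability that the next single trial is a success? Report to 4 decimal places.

0.4576

The Beta prior is conjugate to a Binomial/Bernoulli likelihood; the update adds successes to α and failures to β.
After batch 1: Beta(11.90+2, 10.96+11) = Beta(13.90, 21.96).
After batch 2: Beta(13.90+8, 21.96+4) = Beta(21.90, 25.96).
For a single future Bernoulli trial, P(success | data) = α/(α+β) = 0.4576.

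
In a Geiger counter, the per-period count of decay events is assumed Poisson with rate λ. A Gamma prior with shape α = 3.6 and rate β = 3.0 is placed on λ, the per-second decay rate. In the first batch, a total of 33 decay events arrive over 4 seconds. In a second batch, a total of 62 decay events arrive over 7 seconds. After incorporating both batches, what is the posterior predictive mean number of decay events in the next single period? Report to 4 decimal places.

7.0429

With a Gamma(shape α, rate β) prior, the Poisson likelihood is conjugate: the posterior is Gamma(α + ΣXᵢ, β + n).
After batch 1: Gamma(α+S, β+n) = Gamma(3.6+33, 3.0+4) = Gamma(36.6, 7.0).
After batch 2: Gamma(α+S, β+n) = Gamma(36.6+62, 7.0+7) = Gamma(98.6, 14.0).
The predictive distribution for one future period is NegBinom with mean α/β = 7.0429.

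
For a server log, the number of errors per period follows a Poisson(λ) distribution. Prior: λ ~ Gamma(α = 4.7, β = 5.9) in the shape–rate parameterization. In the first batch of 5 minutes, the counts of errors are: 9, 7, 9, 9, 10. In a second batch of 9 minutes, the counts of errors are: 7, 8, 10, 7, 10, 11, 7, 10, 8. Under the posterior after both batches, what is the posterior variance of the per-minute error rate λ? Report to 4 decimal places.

0.3199

With a Gamma(shape α, rate β) prior, the Poisson likelihood is conjugate: the posterior is Gamma(α + ΣXᵢ, β + n).
Batch 1: sum of counts S = 44 over n = 5 minutes.
After batch 1: Gamma(α+S, β+n) = Gamma(4.7+44, 5.9+5) = Gamma(48.7, 10.9).
Batch 2: sum of counts S = 78 over n = 9 minutes.
After batch 2: Gamma(α+S, β+n) = Gamma(48.7+78, 10.9+9) = Gamma(126.7, 19.9).
Var = α/β² = 126.7/19.9² = 0.3199.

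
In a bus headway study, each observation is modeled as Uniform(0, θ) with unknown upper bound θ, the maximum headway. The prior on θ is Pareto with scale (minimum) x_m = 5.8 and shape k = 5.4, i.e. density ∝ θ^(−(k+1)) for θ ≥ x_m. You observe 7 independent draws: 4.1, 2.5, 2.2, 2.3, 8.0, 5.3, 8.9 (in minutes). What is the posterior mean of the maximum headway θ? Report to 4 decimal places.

9.6807

A Pareto(scale x_m, shape k) prior on the upper bound θ of Uniform(0, θ) is conjugate: posterior is Pareto(max(x_m, max xᵢ), k + n).
Sample maximum = 8.9; prior scale x_m = 5.8 → posterior scale = max = 8.9.
Posterior shape = 5.4 + 7 = 12.4.
E[θ|data] = k·x_m/(k−1) = 12.4·8.9/11.4 = 9.6807.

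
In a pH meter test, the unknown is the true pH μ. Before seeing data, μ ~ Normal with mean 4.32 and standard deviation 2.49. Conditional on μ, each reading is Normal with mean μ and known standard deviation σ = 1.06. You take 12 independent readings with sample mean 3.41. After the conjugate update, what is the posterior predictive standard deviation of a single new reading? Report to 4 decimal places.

1.1027

For Normal data with known variance σ², a Normal(μ₀, σ₀²) prior on μ is conjugate. Posterior precision = 1/σ₀² + n/σ²; posterior mean is the precision-weighted average of μ₀ and x̄.
σ₀² = 2.49² = 6.2001, σ² = 1.06² = 1.1236; σ² + n·σ₀² = 1.1236 + 12·6.2001 = 75.5248.
Posterior precision = 1/σ₀² + n/σ² = 1/6.2001 + 12/1.1236 = (σ² + n·σ₀²)/(σ₀²σ²) = 75.5248/(6.2001·1.1236); posterior variance σₙ² = σ₀²σ²/(σ² + n·σ₀²) = 6.2001·1.1236/75.5248 = 0.092240.
Predictive variance for one new observation = σₙ² + σ² = 6.2001·1.1236/75.5248 + 1.1236 = σ²·(σ₀² + 75.5248)/75.5248 = 1.1236·81.7249/75.5248 = 1.215840; SD = √(1.1236·81.7249/75.5248) = 1.1027.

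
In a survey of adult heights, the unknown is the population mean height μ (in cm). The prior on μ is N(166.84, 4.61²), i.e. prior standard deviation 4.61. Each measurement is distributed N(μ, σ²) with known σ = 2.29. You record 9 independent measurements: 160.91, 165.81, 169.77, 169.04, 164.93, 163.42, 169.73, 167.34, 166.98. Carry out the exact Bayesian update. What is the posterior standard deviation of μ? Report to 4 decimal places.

For Normal data with known variance σ², a Normal(μ₀, σ₀²) prior on μ is conjugate. Posterior precision = 1/σ₀² + n/σ²; posterior mean is the precision-weighted average of μ₀ and x̄.
σ₀² = 4.61² = 21.2521, σ² = 2.29² = 5.2441; σ² + n·σ₀² = 5.2441 + 9·21.2521 = 196.513.
Posterior precision = 1/σ₀² + n/σ² = 1/21.2521 + 9/5.2441 = (σ² + n·σ₀²)/(σ₀²σ²) = 196.513/(21.2521·5.2441); posterior variance σₙ² = σ₀²σ²/(σ² + n·σ₀²) = 21.2521·5.2441/196.513 = 0.567129.
Posterior SD = √σₙ² = √(21.2521·5.2441/196.513) = 0.7531.

0.7531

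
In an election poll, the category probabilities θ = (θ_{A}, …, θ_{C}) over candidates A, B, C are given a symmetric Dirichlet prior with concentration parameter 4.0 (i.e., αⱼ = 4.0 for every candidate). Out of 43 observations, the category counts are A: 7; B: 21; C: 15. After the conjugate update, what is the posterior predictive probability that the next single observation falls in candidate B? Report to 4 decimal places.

0.4545

The Dirichlet prior is conjugate to the Multinomial likelihood: each posterior αⱼ = prior αⱼ + observed count nⱼ.
Posterior concentration: (11.0, 25.0, 19.0), total = 55.0.
P(next = B | data) = α_{B}/Σα = 0.4545.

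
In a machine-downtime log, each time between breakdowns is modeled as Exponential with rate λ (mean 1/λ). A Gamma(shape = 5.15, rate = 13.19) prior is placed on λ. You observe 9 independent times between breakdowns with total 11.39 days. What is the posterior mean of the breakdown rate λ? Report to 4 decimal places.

With a Gamma(shape α, rate β) prior on the exponential rate λ, the posterior after n observations with total T = Σxᵢ is Gamma(α+n, β+T).
Posterior: Gamma(5.15+9, 13.19+11.39) = Gamma(14.15, 24.58).
Posterior mean of λ = α/β = 14.15/24.58 = 0.5757.

0.5757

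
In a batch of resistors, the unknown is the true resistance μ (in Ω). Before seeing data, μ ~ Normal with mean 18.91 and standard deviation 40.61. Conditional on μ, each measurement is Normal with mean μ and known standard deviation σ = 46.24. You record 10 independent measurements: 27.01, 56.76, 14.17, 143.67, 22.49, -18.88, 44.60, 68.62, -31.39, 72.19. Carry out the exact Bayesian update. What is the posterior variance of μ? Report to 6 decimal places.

For Normal data with known variance σ², a Normal(μ₀, σ₀²) prior on μ is conjugate. Posterior precision = 1/σ₀² + n/σ²; posterior mean is the precision-weighted average of μ₀ and x̄.
σ₀² = 40.61² = 1649.1721, σ² = 46.24² = 2138.1376; σ² + n·σ₀² = 2138.1376 + 10·1649.1721 = 18629.8586.
Posterior precision = 1/σ₀² + n/σ² = 1/1649.1721 + 10/2138.1376 = (σ² + n·σ₀²)/(σ₀²σ²) = 18629.8586/(1649.1721·2138.1376); posterior variance σₙ² = σ₀²σ²/(σ² + n·σ₀²) = 1649.1721·2138.1376/18629.8586 = 189.274484.

189.274484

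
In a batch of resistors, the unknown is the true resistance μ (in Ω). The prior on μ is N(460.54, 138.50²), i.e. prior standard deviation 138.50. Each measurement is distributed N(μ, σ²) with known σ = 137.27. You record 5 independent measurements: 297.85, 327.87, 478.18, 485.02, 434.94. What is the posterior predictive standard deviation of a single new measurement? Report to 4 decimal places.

For Normal data with known variance σ², a Normal(μ₀, σ₀²) prior on μ is conjugate. Posterior precision = 1/σ₀² + n/σ²; posterior mean is the precision-weighted average of μ₀ and x̄.
σ₀² = 138.50² = 19182.25, σ² = 137.27² = 18843.0529; σ² + n·σ₀² = 18843.0529 + 5·19182.25 = 114754.3029.
Posterior precision = 1/σ₀² + n/σ² = 1/19182.25 + 5/18843.0529 = (σ² + n·σ₀²)/(σ₀²σ²) = 114754.3029/(19182.25·18843.0529); posterior variance σₙ² = σ₀²σ²/(σ² + n·σ₀²) = 19182.25·18843.0529/114754.3029 = 3149.791706.
Predictive variance for one new observation = σₙ² + σ² = 19182.25·18843.0529/114754.3029 + 18843.0529 = σ²·(σ₀² + 114754.3029)/114754.3029 = 18843.0529·133936.5529/114754.3029 = 21992.844606; SD = √(18843.0529·133936.5529/114754.3029) = 148.2998.

148.2998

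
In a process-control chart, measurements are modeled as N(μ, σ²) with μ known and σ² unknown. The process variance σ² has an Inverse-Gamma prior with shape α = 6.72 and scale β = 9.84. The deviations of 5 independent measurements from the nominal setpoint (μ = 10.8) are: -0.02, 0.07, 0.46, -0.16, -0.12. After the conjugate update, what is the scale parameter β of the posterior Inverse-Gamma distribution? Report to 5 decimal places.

9.96845

With known mean μ and an Inverse-Gamma(α, β) prior on σ², the Normal likelihood is conjugate: posterior is Inv-Gamma(α + n/2, β + Σ(xᵢ−μ)²/2).
Σ(xᵢ−μ)² = (-0.02)² + (0.07)² + (0.46)² + (-0.16)² + (-0.12)² = 0.2569.
Posterior: Inv-Gamma(6.72 + 5/2, 9.84 + 0.2569/2) = Inv-Gamma(9.22, 9.96845).
Posterior β = 9.96845.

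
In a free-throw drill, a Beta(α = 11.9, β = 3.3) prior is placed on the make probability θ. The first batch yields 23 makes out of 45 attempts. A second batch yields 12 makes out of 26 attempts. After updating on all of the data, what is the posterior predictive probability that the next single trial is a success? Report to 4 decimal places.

0.5441

The Beta prior is conjugate to a Binomial/Bernoulli likelihood; the update adds successes to α and failures to β.
After batch 1: Beta(11.9+23, 3.3+22) = Beta(34.9, 25.3).
After batch 2: Beta(34.9+12, 25.3+14) = Beta(46.9, 39.3).
For a single future Bernoulli trial, P(success | data) = α/(α+β) = 0.5441.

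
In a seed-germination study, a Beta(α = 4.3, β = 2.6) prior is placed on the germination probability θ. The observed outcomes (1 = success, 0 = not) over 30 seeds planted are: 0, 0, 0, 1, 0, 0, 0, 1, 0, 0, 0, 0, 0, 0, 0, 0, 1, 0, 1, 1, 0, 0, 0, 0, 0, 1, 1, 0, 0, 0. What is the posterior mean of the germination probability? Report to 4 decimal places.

The Beta prior is conjugate to a Binomial/Bernoulli likelihood; the update adds successes to α and failures to β.
Posterior: Beta(α+k, β+n−k) = Beta(4.3+7, 2.6+23) = Beta(11.3, 25.6).
Posterior mean = α/(α+β) = 11.3/36.9 = 0.3062.

0.3062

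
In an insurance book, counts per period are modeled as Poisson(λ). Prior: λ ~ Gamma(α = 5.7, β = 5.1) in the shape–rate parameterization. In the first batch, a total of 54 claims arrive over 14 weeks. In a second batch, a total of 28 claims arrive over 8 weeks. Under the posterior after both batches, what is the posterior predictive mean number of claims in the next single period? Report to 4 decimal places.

With a Gamma(shape α, rate β) prior, the Poisson likelihood is conjugate: the posterior is Gamma(α + ΣXᵢ, β + n).
After batch 1: Gamma(α+S, β+n) = Gamma(5.7+54, 5.1+14) = Gamma(59.7, 19.1).
After batch 2: Gamma(α+S, β+n) = Gamma(59.7+28, 19.1+8) = Gamma(87.7, 27.1).
The predictive distribution for one future period is NegBinom with mean α/β = 3.2362.

3.2362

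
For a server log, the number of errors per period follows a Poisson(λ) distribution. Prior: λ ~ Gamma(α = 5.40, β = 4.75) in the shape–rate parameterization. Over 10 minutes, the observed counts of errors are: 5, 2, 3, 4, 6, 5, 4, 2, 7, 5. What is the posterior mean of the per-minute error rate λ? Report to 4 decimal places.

With a Gamma(shape α, rate β) prior, the Poisson likelihood is conjugate: the posterior is Gamma(α + ΣXᵢ, β + n).
Sum of counts S = 43 over n = 10 minutes.
Posterior: Gamma(α+S, β+n) = Gamma(5.40+43, 4.75+10) = Gamma(48.40, 14.75).
Posterior mean = α/β = 48.40/14.75 = 3.2814.

3.2814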